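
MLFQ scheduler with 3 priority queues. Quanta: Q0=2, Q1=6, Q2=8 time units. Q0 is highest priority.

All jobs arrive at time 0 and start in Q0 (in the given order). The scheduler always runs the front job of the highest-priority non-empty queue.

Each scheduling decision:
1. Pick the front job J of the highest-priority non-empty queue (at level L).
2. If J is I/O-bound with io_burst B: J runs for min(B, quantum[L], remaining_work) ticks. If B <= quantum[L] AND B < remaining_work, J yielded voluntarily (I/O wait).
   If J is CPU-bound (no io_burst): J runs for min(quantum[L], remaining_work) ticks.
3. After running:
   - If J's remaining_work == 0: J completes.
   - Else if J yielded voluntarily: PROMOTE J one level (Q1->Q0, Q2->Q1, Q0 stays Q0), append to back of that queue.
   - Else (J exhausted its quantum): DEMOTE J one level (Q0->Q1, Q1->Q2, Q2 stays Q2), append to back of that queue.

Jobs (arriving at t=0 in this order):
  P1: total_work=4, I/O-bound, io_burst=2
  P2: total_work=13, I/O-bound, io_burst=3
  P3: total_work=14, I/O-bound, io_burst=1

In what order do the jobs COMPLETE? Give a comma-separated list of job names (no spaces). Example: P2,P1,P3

t=0-2: P1@Q0 runs 2, rem=2, I/O yield, promote→Q0. Q0=[P2,P3,P1] Q1=[] Q2=[]
t=2-4: P2@Q0 runs 2, rem=11, quantum used, demote→Q1. Q0=[P3,P1] Q1=[P2] Q2=[]
t=4-5: P3@Q0 runs 1, rem=13, I/O yield, promote→Q0. Q0=[P1,P3] Q1=[P2] Q2=[]
t=5-7: P1@Q0 runs 2, rem=0, completes. Q0=[P3] Q1=[P2] Q2=[]
t=7-8: P3@Q0 runs 1, rem=12, I/O yield, promote→Q0. Q0=[P3] Q1=[P2] Q2=[]
t=8-9: P3@Q0 runs 1, rem=11, I/O yield, promote→Q0. Q0=[P3] Q1=[P2] Q2=[]
t=9-10: P3@Q0 runs 1, rem=10, I/O yield, promote→Q0. Q0=[P3] Q1=[P2] Q2=[]
t=10-11: P3@Q0 runs 1, rem=9, I/O yield, promote→Q0. Q0=[P3] Q1=[P2] Q2=[]
t=11-12: P3@Q0 runs 1, rem=8, I/O yield, promote→Q0. Q0=[P3] Q1=[P2] Q2=[]
t=12-13: P3@Q0 runs 1, rem=7, I/O yield, promote→Q0. Q0=[P3] Q1=[P2] Q2=[]
t=13-14: P3@Q0 runs 1, rem=6, I/O yield, promote→Q0. Q0=[P3] Q1=[P2] Q2=[]
t=14-15: P3@Q0 runs 1, rem=5, I/O yield, promote→Q0. Q0=[P3] Q1=[P2] Q2=[]
t=15-16: P3@Q0 runs 1, rem=4, I/O yield, promote→Q0. Q0=[P3] Q1=[P2] Q2=[]
t=16-17: P3@Q0 runs 1, rem=3, I/O yield, promote→Q0. Q0=[P3] Q1=[P2] Q2=[]
t=17-18: P3@Q0 runs 1, rem=2, I/O yield, promote→Q0. Q0=[P3] Q1=[P2] Q2=[]
t=18-19: P3@Q0 runs 1, rem=1, I/O yield, promote→Q0. Q0=[P3] Q1=[P2] Q2=[]
t=19-20: P3@Q0 runs 1, rem=0, completes. Q0=[] Q1=[P2] Q2=[]
t=20-23: P2@Q1 runs 3, rem=8, I/O yield, promote→Q0. Q0=[P2] Q1=[] Q2=[]
t=23-25: P2@Q0 runs 2, rem=6, quantum used, demote→Q1. Q0=[] Q1=[P2] Q2=[]
t=25-28: P2@Q1 runs 3, rem=3, I/O yield, promote→Q0. Q0=[P2] Q1=[] Q2=[]
t=28-30: P2@Q0 runs 2, rem=1, quantum used, demote→Q1. Q0=[] Q1=[P2] Q2=[]
t=30-31: P2@Q1 runs 1, rem=0, completes. Q0=[] Q1=[] Q2=[]

Answer: P1,P3,P2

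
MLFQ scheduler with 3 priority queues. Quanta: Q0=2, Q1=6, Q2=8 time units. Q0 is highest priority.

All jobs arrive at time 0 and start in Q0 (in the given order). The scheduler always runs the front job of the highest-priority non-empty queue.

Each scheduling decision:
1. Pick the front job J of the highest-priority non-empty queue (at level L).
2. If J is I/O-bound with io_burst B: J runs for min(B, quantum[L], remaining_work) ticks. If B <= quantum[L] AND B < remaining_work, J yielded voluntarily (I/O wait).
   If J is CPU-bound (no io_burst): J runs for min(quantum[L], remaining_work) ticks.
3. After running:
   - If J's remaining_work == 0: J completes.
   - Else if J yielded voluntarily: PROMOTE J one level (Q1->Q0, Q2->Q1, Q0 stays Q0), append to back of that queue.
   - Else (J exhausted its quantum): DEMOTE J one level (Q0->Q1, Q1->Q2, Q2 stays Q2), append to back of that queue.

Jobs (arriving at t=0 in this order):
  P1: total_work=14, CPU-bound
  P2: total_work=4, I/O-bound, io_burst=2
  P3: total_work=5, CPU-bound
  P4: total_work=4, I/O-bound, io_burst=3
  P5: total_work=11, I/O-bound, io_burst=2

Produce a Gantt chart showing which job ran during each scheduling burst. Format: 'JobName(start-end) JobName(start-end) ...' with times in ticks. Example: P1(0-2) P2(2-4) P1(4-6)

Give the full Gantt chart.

t=0-2: P1@Q0 runs 2, rem=12, quantum used, demote→Q1. Q0=[P2,P3,P4,P5] Q1=[P1] Q2=[]
t=2-4: P2@Q0 runs 2, rem=2, I/O yield, promote→Q0. Q0=[P3,P4,P5,P2] Q1=[P1] Q2=[]
t=4-6: P3@Q0 runs 2, rem=3, quantum used, demote→Q1. Q0=[P4,P5,P2] Q1=[P1,P3] Q2=[]
t=6-8: P4@Q0 runs 2, rem=2, quantum used, demote→Q1. Q0=[P5,P2] Q1=[P1,P3,P4] Q2=[]
t=8-10: P5@Q0 runs 2, rem=9, I/O yield, promote→Q0. Q0=[P2,P5] Q1=[P1,P3,P4] Q2=[]
t=10-12: P2@Q0 runs 2, rem=0, completes. Q0=[P5] Q1=[P1,P3,P4] Q2=[]
t=12-14: P5@Q0 runs 2, rem=7, I/O yield, promote→Q0. Q0=[P5] Q1=[P1,P3,P4] Q2=[]
t=14-16: P5@Q0 runs 2, rem=5, I/O yield, promote→Q0. Q0=[P5] Q1=[P1,P3,P4] Q2=[]
t=16-18: P5@Q0 runs 2, rem=3, I/O yield, promote→Q0. Q0=[P5] Q1=[P1,P3,P4] Q2=[]
t=18-20: P5@Q0 runs 2, rem=1, I/O yield, promote→Q0. Q0=[P5] Q1=[P1,P3,P4] Q2=[]
t=20-21: P5@Q0 runs 1, rem=0, completes. Q0=[] Q1=[P1,P3,P4] Q2=[]
t=21-27: P1@Q1 runs 6, rem=6, quantum used, demote→Q2. Q0=[] Q1=[P3,P4] Q2=[P1]
t=27-30: P3@Q1 runs 3, rem=0, completes. Q0=[] Q1=[P4] Q2=[P1]
t=30-32: P4@Q1 runs 2, rem=0, completes. Q0=[] Q1=[] Q2=[P1]
t=32-38: P1@Q2 runs 6, rem=0, completes. Q0=[] Q1=[] Q2=[]

Answer: P1(0-2) P2(2-4) P3(4-6) P4(6-8) P5(8-10) P2(10-12) P5(12-14) P5(14-16) P5(16-18) P5(18-20) P5(20-21) P1(21-27) P3(27-30) P4(30-32) P1(32-38)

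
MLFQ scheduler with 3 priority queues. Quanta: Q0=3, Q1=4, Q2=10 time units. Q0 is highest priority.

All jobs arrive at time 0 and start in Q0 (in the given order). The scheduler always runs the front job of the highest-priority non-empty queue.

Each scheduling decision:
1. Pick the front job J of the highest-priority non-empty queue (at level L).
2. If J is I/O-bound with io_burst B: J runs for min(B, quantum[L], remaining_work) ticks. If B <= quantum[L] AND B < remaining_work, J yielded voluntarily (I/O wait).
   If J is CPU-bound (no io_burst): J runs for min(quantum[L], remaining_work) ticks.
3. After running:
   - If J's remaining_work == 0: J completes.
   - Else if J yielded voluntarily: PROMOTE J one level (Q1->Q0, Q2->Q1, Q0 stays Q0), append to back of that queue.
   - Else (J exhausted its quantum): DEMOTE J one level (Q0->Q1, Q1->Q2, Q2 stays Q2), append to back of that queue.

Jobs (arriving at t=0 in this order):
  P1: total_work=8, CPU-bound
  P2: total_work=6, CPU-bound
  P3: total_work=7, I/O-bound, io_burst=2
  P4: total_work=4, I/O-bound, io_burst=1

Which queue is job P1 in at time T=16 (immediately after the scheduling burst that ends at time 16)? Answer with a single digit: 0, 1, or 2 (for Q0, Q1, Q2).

Answer: 1

Derivation:
t=0-3: P1@Q0 runs 3, rem=5, quantum used, demote→Q1. Q0=[P2,P3,P4] Q1=[P1] Q2=[]
t=3-6: P2@Q0 runs 3, rem=3, quantum used, demote→Q1. Q0=[P3,P4] Q1=[P1,P2] Q2=[]
t=6-8: P3@Q0 runs 2, rem=5, I/O yield, promote→Q0. Q0=[P4,P3] Q1=[P1,P2] Q2=[]
t=8-9: P4@Q0 runs 1, rem=3, I/O yield, promote→Q0. Q0=[P3,P4] Q1=[P1,P2] Q2=[]
t=9-11: P3@Q0 runs 2, rem=3, I/O yield, promote→Q0. Q0=[P4,P3] Q1=[P1,P2] Q2=[]
t=11-12: P4@Q0 runs 1, rem=2, I/O yield, promote→Q0. Q0=[P3,P4] Q1=[P1,P2] Q2=[]
t=12-14: P3@Q0 runs 2, rem=1, I/O yield, promote→Q0. Q0=[P4,P3] Q1=[P1,P2] Q2=[]
t=14-15: P4@Q0 runs 1, rem=1, I/O yield, promote→Q0. Q0=[P3,P4] Q1=[P1,P2] Q2=[]
t=15-16: P3@Q0 runs 1, rem=0, completes. Q0=[P4] Q1=[P1,P2] Q2=[]
t=16-17: P4@Q0 runs 1, rem=0, completes. Q0=[] Q1=[P1,P2] Q2=[]
t=17-21: P1@Q1 runs 4, rem=1, quantum used, demote→Q2. Q0=[] Q1=[P2] Q2=[P1]
t=21-24: P2@Q1 runs 3, rem=0, completes. Q0=[] Q1=[] Q2=[P1]
t=24-25: P1@Q2 runs 1, rem=0, completes. Q0=[] Q1=[] Q2=[]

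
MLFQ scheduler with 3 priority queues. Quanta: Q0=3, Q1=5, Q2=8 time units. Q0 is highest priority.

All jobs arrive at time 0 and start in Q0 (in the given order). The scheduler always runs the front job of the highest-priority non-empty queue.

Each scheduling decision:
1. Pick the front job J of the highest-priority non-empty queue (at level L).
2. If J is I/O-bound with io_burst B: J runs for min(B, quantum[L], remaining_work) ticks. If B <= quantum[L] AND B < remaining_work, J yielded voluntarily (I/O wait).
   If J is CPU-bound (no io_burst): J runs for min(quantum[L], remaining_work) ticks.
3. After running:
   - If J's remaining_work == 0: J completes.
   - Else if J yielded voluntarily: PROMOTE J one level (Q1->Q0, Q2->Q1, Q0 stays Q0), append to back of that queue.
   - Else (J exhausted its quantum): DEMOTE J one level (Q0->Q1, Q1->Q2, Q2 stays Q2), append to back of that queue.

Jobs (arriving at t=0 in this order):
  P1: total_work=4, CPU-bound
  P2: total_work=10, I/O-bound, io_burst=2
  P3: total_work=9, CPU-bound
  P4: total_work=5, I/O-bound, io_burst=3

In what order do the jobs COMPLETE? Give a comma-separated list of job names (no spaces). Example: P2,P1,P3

Answer: P4,P2,P1,P3

Derivation:
t=0-3: P1@Q0 runs 3, rem=1, quantum used, demote→Q1. Q0=[P2,P3,P4] Q1=[P1] Q2=[]
t=3-5: P2@Q0 runs 2, rem=8, I/O yield, promote→Q0. Q0=[P3,P4,P2] Q1=[P1] Q2=[]
t=5-8: P3@Q0 runs 3, rem=6, quantum used, demote→Q1. Q0=[P4,P2] Q1=[P1,P3] Q2=[]
t=8-11: P4@Q0 runs 3, rem=2, I/O yield, promote→Q0. Q0=[P2,P4] Q1=[P1,P3] Q2=[]
t=11-13: P2@Q0 runs 2, rem=6, I/O yield, promote→Q0. Q0=[P4,P2] Q1=[P1,P3] Q2=[]
t=13-15: P4@Q0 runs 2, rem=0, completes. Q0=[P2] Q1=[P1,P3] Q2=[]
t=15-17: P2@Q0 runs 2, rem=4, I/O yield, promote→Q0. Q0=[P2] Q1=[P1,P3] Q2=[]
t=17-19: P2@Q0 runs 2, rem=2, I/O yield, promote→Q0. Q0=[P2] Q1=[P1,P3] Q2=[]
t=19-21: P2@Q0 runs 2, rem=0, completes. Q0=[] Q1=[P1,P3] Q2=[]
t=21-22: P1@Q1 runs 1, rem=0, completes. Q0=[] Q1=[P3] Q2=[]
t=22-27: P3@Q1 runs 5, rem=1, quantum used, demote→Q2. Q0=[] Q1=[] Q2=[P3]
t=27-28: P3@Q2 runs 1, rem=0, completes. Q0=[] Q1=[] Q2=[]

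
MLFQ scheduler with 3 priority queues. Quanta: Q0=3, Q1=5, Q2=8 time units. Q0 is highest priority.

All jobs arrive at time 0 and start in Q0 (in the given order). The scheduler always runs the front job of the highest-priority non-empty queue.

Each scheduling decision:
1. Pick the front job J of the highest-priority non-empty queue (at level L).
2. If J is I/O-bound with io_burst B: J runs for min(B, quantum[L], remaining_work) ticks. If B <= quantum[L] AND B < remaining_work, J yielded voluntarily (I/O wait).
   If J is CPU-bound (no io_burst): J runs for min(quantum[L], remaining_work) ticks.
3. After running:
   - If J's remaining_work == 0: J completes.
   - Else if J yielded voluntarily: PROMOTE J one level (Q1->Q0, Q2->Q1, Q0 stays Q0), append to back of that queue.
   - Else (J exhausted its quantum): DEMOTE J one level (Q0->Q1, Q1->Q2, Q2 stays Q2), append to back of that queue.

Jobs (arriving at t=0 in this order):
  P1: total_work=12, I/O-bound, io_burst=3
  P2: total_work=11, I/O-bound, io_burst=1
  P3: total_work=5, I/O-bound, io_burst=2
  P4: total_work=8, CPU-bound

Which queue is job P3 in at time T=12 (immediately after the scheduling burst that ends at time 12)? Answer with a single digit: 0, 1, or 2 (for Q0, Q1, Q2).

Answer: 0

Derivation:
t=0-3: P1@Q0 runs 3, rem=9, I/O yield, promote→Q0. Q0=[P2,P3,P4,P1] Q1=[] Q2=[]
t=3-4: P2@Q0 runs 1, rem=10, I/O yield, promote→Q0. Q0=[P3,P4,P1,P2] Q1=[] Q2=[]
t=4-6: P3@Q0 runs 2, rem=3, I/O yield, promote→Q0. Q0=[P4,P1,P2,P3] Q1=[] Q2=[]
t=6-9: P4@Q0 runs 3, rem=5, quantum used, demote→Q1. Q0=[P1,P2,P3] Q1=[P4] Q2=[]
t=9-12: P1@Q0 runs 3, rem=6, I/O yield, promote→Q0. Q0=[P2,P3,P1] Q1=[P4] Q2=[]
t=12-13: P2@Q0 runs 1, rem=9, I/O yield, promote→Q0. Q0=[P3,P1,P2] Q1=[P4] Q2=[]
t=13-15: P3@Q0 runs 2, rem=1, I/O yield, promote→Q0. Q0=[P1,P2,P3] Q1=[P4] Q2=[]
t=15-18: P1@Q0 runs 3, rem=3, I/O yield, promote→Q0. Q0=[P2,P3,P1] Q1=[P4] Q2=[]
t=18-19: P2@Q0 runs 1, rem=8, I/O yield, promote→Q0. Q0=[P3,P1,P2] Q1=[P4] Q2=[]
t=19-20: P3@Q0 runs 1, rem=0, completes. Q0=[P1,P2] Q1=[P4] Q2=[]
t=20-23: P1@Q0 runs 3, rem=0, completes. Q0=[P2] Q1=[P4] Q2=[]
t=23-24: P2@Q0 runs 1, rem=7, I/O yield, promote→Q0. Q0=[P2] Q1=[P4] Q2=[]
t=24-25: P2@Q0 runs 1, rem=6, I/O yield, promote→Q0. Q0=[P2] Q1=[P4] Q2=[]
t=25-26: P2@Q0 runs 1, rem=5, I/O yield, promote→Q0. Q0=[P2] Q1=[P4] Q2=[]
t=26-27: P2@Q0 runs 1, rem=4, I/O yield, promote→Q0. Q0=[P2] Q1=[P4] Q2=[]
t=27-28: P2@Q0 runs 1, rem=3, I/O yield, promote→Q0. Q0=[P2] Q1=[P4] Q2=[]
t=28-29: P2@Q0 runs 1, rem=2, I/O yield, promote→Q0. Q0=[P2] Q1=[P4] Q2=[]
t=29-30: P2@Q0 runs 1, rem=1, I/O yield, promote→Q0. Q0=[P2] Q1=[P4] Q2=[]
t=30-31: P2@Q0 runs 1, rem=0, completes. Q0=[] Q1=[P4] Q2=[]
t=31-36: P4@Q1 runs 5, rem=0, completes. Q0=[] Q1=[] Q2=[]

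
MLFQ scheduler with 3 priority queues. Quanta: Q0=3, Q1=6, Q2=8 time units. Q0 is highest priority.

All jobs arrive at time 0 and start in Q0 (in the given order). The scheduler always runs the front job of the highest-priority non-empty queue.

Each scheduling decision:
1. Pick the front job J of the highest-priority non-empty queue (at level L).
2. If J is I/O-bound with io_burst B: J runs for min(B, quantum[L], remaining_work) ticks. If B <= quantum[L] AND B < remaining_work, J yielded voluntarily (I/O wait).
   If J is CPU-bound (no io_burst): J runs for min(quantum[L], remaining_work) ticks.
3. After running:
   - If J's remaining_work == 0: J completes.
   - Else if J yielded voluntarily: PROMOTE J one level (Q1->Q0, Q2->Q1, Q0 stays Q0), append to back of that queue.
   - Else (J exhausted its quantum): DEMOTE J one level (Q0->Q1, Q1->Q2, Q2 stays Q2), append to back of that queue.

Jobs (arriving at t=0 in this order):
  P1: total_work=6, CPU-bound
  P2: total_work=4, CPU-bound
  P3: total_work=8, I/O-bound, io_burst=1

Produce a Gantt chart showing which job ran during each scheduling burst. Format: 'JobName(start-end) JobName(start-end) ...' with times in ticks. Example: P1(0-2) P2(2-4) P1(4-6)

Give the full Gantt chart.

Answer: P1(0-3) P2(3-6) P3(6-7) P3(7-8) P3(8-9) P3(9-10) P3(10-11) P3(11-12) P3(12-13) P3(13-14) P1(14-17) P2(17-18)

Derivation:
t=0-3: P1@Q0 runs 3, rem=3, quantum used, demote→Q1. Q0=[P2,P3] Q1=[P1] Q2=[]
t=3-6: P2@Q0 runs 3, rem=1, quantum used, demote→Q1. Q0=[P3] Q1=[P1,P2] Q2=[]
t=6-7: P3@Q0 runs 1, rem=7, I/O yield, promote→Q0. Q0=[P3] Q1=[P1,P2] Q2=[]
t=7-8: P3@Q0 runs 1, rem=6, I/O yield, promote→Q0. Q0=[P3] Q1=[P1,P2] Q2=[]
t=8-9: P3@Q0 runs 1, rem=5, I/O yield, promote→Q0. Q0=[P3] Q1=[P1,P2] Q2=[]
t=9-10: P3@Q0 runs 1, rem=4, I/O yield, promote→Q0. Q0=[P3] Q1=[P1,P2] Q2=[]
t=10-11: P3@Q0 runs 1, rem=3, I/O yield, promote→Q0. Q0=[P3] Q1=[P1,P2] Q2=[]
t=11-12: P3@Q0 runs 1, rem=2, I/O yield, promote→Q0. Q0=[P3] Q1=[P1,P2] Q2=[]
t=12-13: P3@Q0 runs 1, rem=1, I/O yield, promote→Q0. Q0=[P3] Q1=[P1,P2] Q2=[]
t=13-14: P3@Q0 runs 1, rem=0, completes. Q0=[] Q1=[P1,P2] Q2=[]
t=14-17: P1@Q1 runs 3, rem=0, completes. Q0=[] Q1=[P2] Q2=[]
t=17-18: P2@Q1 runs 1, rem=0, completes. Q0=[] Q1=[] Q2=[]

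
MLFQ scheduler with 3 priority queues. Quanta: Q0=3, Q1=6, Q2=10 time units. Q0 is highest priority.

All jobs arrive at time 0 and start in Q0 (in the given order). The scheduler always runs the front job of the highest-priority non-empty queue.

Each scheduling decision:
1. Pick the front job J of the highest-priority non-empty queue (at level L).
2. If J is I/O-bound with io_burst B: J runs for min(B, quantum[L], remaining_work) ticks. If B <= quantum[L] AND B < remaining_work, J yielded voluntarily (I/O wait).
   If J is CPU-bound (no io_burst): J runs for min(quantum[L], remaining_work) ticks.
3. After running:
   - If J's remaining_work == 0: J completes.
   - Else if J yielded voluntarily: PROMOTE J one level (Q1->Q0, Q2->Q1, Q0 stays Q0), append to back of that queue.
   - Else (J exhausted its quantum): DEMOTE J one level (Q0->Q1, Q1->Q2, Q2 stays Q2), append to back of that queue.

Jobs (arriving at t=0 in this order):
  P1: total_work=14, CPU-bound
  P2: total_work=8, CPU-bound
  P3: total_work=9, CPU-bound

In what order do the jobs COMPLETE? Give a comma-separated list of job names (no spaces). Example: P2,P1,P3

t=0-3: P1@Q0 runs 3, rem=11, quantum used, demote→Q1. Q0=[P2,P3] Q1=[P1] Q2=[]
t=3-6: P2@Q0 runs 3, rem=5, quantum used, demote→Q1. Q0=[P3] Q1=[P1,P2] Q2=[]
t=6-9: P3@Q0 runs 3, rem=6, quantum used, demote→Q1. Q0=[] Q1=[P1,P2,P3] Q2=[]
t=9-15: P1@Q1 runs 6, rem=5, quantum used, demote→Q2. Q0=[] Q1=[P2,P3] Q2=[P1]
t=15-20: P2@Q1 runs 5, rem=0, completes. Q0=[] Q1=[P3] Q2=[P1]
t=20-26: P3@Q1 runs 6, rem=0, completes. Q0=[] Q1=[] Q2=[P1]
t=26-31: P1@Q2 runs 5, rem=0, completes. Q0=[] Q1=[] Q2=[]

Answer: P2,P3,P1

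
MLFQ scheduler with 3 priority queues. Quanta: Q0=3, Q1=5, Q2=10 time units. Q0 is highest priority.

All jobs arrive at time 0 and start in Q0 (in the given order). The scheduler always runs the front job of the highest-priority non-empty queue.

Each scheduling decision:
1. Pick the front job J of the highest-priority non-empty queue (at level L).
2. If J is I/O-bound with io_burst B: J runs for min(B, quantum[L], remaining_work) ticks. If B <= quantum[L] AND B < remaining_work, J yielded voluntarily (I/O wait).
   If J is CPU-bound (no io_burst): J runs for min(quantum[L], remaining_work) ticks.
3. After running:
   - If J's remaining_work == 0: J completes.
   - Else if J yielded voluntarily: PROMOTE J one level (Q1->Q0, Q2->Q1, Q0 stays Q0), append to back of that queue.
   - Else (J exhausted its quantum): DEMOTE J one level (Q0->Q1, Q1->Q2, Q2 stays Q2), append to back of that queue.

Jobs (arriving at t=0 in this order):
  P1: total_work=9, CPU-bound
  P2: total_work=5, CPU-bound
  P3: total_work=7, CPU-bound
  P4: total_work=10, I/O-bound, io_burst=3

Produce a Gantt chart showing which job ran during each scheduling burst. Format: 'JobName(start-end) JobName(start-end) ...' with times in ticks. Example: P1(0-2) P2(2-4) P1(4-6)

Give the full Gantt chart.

Answer: P1(0-3) P2(3-6) P3(6-9) P4(9-12) P4(12-15) P4(15-18) P4(18-19) P1(19-24) P2(24-26) P3(26-30) P1(30-31)

Derivation:
t=0-3: P1@Q0 runs 3, rem=6, quantum used, demote→Q1. Q0=[P2,P3,P4] Q1=[P1] Q2=[]
t=3-6: P2@Q0 runs 3, rem=2, quantum used, demote→Q1. Q0=[P3,P4] Q1=[P1,P2] Q2=[]
t=6-9: P3@Q0 runs 3, rem=4, quantum used, demote→Q1. Q0=[P4] Q1=[P1,P2,P3] Q2=[]
t=9-12: P4@Q0 runs 3, rem=7, I/O yield, promote→Q0. Q0=[P4] Q1=[P1,P2,P3] Q2=[]
t=12-15: P4@Q0 runs 3, rem=4, I/O yield, promote→Q0. Q0=[P4] Q1=[P1,P2,P3] Q2=[]
t=15-18: P4@Q0 runs 3, rem=1, I/O yield, promote→Q0. Q0=[P4] Q1=[P1,P2,P3] Q2=[]
t=18-19: P4@Q0 runs 1, rem=0, completes. Q0=[] Q1=[P1,P2,P3] Q2=[]
t=19-24: P1@Q1 runs 5, rem=1, quantum used, demote→Q2. Q0=[] Q1=[P2,P3] Q2=[P1]
t=24-26: P2@Q1 runs 2, rem=0, completes. Q0=[] Q1=[P3] Q2=[P1]
t=26-30: P3@Q1 runs 4, rem=0, completes. Q0=[] Q1=[] Q2=[P1]
t=30-31: P1@Q2 runs 1, rem=0, completes. Q0=[] Q1=[] Q2=[]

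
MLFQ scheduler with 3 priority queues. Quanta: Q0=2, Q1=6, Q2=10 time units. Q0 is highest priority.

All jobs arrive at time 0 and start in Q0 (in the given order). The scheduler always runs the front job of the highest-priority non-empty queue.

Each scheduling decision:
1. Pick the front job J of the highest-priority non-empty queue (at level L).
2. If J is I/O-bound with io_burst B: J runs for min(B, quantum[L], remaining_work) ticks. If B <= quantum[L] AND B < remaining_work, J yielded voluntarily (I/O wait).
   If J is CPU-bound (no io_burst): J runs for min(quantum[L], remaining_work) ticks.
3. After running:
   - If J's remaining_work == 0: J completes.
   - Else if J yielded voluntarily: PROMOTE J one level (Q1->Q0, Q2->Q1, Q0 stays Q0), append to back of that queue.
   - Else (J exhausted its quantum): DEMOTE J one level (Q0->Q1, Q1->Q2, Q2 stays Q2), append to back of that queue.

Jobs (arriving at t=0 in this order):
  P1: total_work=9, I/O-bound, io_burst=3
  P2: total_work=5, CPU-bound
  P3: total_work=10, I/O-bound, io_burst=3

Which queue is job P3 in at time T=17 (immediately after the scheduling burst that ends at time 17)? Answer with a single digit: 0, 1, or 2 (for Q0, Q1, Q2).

Answer: 0

Derivation:
t=0-2: P1@Q0 runs 2, rem=7, quantum used, demote→Q1. Q0=[P2,P3] Q1=[P1] Q2=[]
t=2-4: P2@Q0 runs 2, rem=3, quantum used, demote→Q1. Q0=[P3] Q1=[P1,P2] Q2=[]
t=4-6: P3@Q0 runs 2, rem=8, quantum used, demote→Q1. Q0=[] Q1=[P1,P2,P3] Q2=[]
t=6-9: P1@Q1 runs 3, rem=4, I/O yield, promote→Q0. Q0=[P1] Q1=[P2,P3] Q2=[]
t=9-11: P1@Q0 runs 2, rem=2, quantum used, demote→Q1. Q0=[] Q1=[P2,P3,P1] Q2=[]
t=11-14: P2@Q1 runs 3, rem=0, completes. Q0=[] Q1=[P3,P1] Q2=[]
t=14-17: P3@Q1 runs 3, rem=5, I/O yield, promote→Q0. Q0=[P3] Q1=[P1] Q2=[]
t=17-19: P3@Q0 runs 2, rem=3, quantum used, demote→Q1. Q0=[] Q1=[P1,P3] Q2=[]
t=19-21: P1@Q1 runs 2, rem=0, completes. Q0=[] Q1=[P3] Q2=[]
t=21-24: P3@Q1 runs 3, rem=0, completes. Q0=[] Q1=[] Q2=[]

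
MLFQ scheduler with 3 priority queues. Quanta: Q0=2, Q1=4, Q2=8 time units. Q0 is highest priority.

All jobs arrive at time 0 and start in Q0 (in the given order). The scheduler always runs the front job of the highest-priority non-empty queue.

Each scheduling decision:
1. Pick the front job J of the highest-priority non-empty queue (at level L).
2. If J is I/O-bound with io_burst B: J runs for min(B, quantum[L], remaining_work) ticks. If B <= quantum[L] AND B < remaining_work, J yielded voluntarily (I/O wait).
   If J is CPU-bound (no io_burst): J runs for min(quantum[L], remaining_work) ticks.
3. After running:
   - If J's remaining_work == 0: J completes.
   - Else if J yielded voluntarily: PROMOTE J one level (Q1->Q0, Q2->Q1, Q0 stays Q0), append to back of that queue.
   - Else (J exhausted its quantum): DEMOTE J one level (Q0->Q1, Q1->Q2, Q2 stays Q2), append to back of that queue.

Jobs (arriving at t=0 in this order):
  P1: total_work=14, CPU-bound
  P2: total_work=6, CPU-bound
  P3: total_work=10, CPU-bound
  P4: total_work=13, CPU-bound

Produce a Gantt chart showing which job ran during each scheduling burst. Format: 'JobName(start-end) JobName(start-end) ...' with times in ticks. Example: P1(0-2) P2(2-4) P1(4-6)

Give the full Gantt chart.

Answer: P1(0-2) P2(2-4) P3(4-6) P4(6-8) P1(8-12) P2(12-16) P3(16-20) P4(20-24) P1(24-32) P3(32-36) P4(36-43)

Derivation:
t=0-2: P1@Q0 runs 2, rem=12, quantum used, demote→Q1. Q0=[P2,P3,P4] Q1=[P1] Q2=[]
t=2-4: P2@Q0 runs 2, rem=4, quantum used, demote→Q1. Q0=[P3,P4] Q1=[P1,P2] Q2=[]
t=4-6: P3@Q0 runs 2, rem=8, quantum used, demote→Q1. Q0=[P4] Q1=[P1,P2,P3] Q2=[]
t=6-8: P4@Q0 runs 2, rem=11, quantum used, demote→Q1. Q0=[] Q1=[P1,P2,P3,P4] Q2=[]
t=8-12: P1@Q1 runs 4, rem=8, quantum used, demote→Q2. Q0=[] Q1=[P2,P3,P4] Q2=[P1]
t=12-16: P2@Q1 runs 4, rem=0, completes. Q0=[] Q1=[P3,P4] Q2=[P1]
t=16-20: P3@Q1 runs 4, rem=4, quantum used, demote→Q2. Q0=[] Q1=[P4] Q2=[P1,P3]
t=20-24: P4@Q1 runs 4, rem=7, quantum used, demote→Q2. Q0=[] Q1=[] Q2=[P1,P3,P4]
t=24-32: P1@Q2 runs 8, rem=0, completes. Q0=[] Q1=[] Q2=[P3,P4]
t=32-36: P3@Q2 runs 4, rem=0, completes. Q0=[] Q1=[] Q2=[P4]
t=36-43: P4@Q2 runs 7, rem=0, completes. Q0=[] Q1=[] Q2=[]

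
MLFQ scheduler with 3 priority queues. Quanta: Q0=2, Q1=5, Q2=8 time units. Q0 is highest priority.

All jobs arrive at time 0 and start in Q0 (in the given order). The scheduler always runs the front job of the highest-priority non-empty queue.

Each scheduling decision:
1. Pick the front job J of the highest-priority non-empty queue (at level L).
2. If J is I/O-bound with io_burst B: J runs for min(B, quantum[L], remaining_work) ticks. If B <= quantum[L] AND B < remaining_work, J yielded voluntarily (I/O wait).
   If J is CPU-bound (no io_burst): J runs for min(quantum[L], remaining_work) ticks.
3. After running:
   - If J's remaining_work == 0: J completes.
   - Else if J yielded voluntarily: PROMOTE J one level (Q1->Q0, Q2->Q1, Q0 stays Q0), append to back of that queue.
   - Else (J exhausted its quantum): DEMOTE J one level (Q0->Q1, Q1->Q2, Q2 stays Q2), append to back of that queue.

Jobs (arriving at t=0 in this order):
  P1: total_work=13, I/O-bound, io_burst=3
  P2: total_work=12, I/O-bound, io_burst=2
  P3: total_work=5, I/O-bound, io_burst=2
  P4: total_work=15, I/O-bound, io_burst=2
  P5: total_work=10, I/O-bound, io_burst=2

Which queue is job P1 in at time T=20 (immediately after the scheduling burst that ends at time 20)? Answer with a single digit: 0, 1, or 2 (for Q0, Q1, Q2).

t=0-2: P1@Q0 runs 2, rem=11, quantum used, demote→Q1. Q0=[P2,P3,P4,P5] Q1=[P1] Q2=[]
t=2-4: P2@Q0 runs 2, rem=10, I/O yield, promote→Q0. Q0=[P3,P4,P5,P2] Q1=[P1] Q2=[]
t=4-6: P3@Q0 runs 2, rem=3, I/O yield, promote→Q0. Q0=[P4,P5,P2,P3] Q1=[P1] Q2=[]
t=6-8: P4@Q0 runs 2, rem=13, I/O yield, promote→Q0. Q0=[P5,P2,P3,P4] Q1=[P1] Q2=[]
t=8-10: P5@Q0 runs 2, rem=8, I/O yield, promote→Q0. Q0=[P2,P3,P4,P5] Q1=[P1] Q2=[]
t=10-12: P2@Q0 runs 2, rem=8, I/O yield, promote→Q0. Q0=[P3,P4,P5,P2] Q1=[P1] Q2=[]
t=12-14: P3@Q0 runs 2, rem=1, I/O yield, promote→Q0. Q0=[P4,P5,P2,P3] Q1=[P1] Q2=[]
t=14-16: P4@Q0 runs 2, rem=11, I/O yield, promote→Q0. Q0=[P5,P2,P3,P4] Q1=[P1] Q2=[]
t=16-18: P5@Q0 runs 2, rem=6, I/O yield, promote→Q0. Q0=[P2,P3,P4,P5] Q1=[P1] Q2=[]
t=18-20: P2@Q0 runs 2, rem=6, I/O yield, promote→Q0. Q0=[P3,P4,P5,P2] Q1=[P1] Q2=[]
t=20-21: P3@Q0 runs 1, rem=0, completes. Q0=[P4,P5,P2] Q1=[P1] Q2=[]
t=21-23: P4@Q0 runs 2, rem=9, I/O yield, promote→Q0. Q0=[P5,P2,P4] Q1=[P1] Q2=[]
t=23-25: P5@Q0 runs 2, rem=4, I/O yield, promote→Q0. Q0=[P2,P4,P5] Q1=[P1] Q2=[]
t=25-27: P2@Q0 runs 2, rem=4, I/O yield, promote→Q0. Q0=[P4,P5,P2] Q1=[P1] Q2=[]
t=27-29: P4@Q0 runs 2, rem=7, I/O yield, promote→Q0. Q0=[P5,P2,P4] Q1=[P1] Q2=[]
t=29-31: P5@Q0 runs 2, rem=2, I/O yield, promote→Q0. Q0=[P2,P4,P5] Q1=[P1] Q2=[]
t=31-33: P2@Q0 runs 2, rem=2, I/O yield, promote→Q0. Q0=[P4,P5,P2] Q1=[P1] Q2=[]
t=33-35: P4@Q0 runs 2, rem=5, I/O yield, promote→Q0. Q0=[P5,P2,P4] Q1=[P1] Q2=[]
t=35-37: P5@Q0 runs 2, rem=0, completes. Q0=[P2,P4] Q1=[P1] Q2=[]
t=37-39: P2@Q0 runs 2, rem=0, completes. Q0=[P4] Q1=[P1] Q2=[]
t=39-41: P4@Q0 runs 2, rem=3, I/O yield, promote→Q0. Q0=[P4] Q1=[P1] Q2=[]
t=41-43: P4@Q0 runs 2, rem=1, I/O yield, promote→Q0. Q0=[P4] Q1=[P1] Q2=[]
t=43-44: P4@Q0 runs 1, rem=0, completes. Q0=[] Q1=[P1] Q2=[]
t=44-47: P1@Q1 runs 3, rem=8, I/O yield, promote→Q0. Q0=[P1] Q1=[] Q2=[]
t=47-49: P1@Q0 runs 2, rem=6, quantum used, demote→Q1. Q0=[] Q1=[P1] Q2=[]
t=49-52: P1@Q1 runs 3, rem=3, I/O yield, promote→Q0. Q0=[P1] Q1=[] Q2=[]
t=52-54: P1@Q0 runs 2, rem=1, quantum used, demote→Q1. Q0=[] Q1=[P1] Q2=[]
t=54-55: P1@Q1 runs 1, rem=0, completes. Q0=[] Q1=[] Q2=[]

Answer: 1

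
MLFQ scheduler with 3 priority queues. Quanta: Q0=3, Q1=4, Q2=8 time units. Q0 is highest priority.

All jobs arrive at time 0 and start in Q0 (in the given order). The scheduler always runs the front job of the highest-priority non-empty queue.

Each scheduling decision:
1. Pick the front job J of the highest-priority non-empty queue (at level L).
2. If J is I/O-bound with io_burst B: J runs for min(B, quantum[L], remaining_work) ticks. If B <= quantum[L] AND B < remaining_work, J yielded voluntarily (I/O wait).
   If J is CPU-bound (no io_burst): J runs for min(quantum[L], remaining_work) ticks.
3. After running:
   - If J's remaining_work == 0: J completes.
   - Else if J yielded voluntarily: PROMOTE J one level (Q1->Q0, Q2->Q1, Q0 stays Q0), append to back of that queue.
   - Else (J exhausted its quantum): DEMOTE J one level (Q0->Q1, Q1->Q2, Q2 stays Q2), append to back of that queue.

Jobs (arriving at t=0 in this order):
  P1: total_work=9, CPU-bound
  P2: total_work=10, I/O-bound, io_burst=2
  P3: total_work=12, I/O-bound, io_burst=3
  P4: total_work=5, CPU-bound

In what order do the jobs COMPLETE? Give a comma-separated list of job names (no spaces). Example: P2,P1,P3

t=0-3: P1@Q0 runs 3, rem=6, quantum used, demote→Q1. Q0=[P2,P3,P4] Q1=[P1] Q2=[]
t=3-5: P2@Q0 runs 2, rem=8, I/O yield, promote→Q0. Q0=[P3,P4,P2] Q1=[P1] Q2=[]
t=5-8: P3@Q0 runs 3, rem=9, I/O yield, promote→Q0. Q0=[P4,P2,P3] Q1=[P1] Q2=[]
t=8-11: P4@Q0 runs 3, rem=2, quantum used, demote→Q1. Q0=[P2,P3] Q1=[P1,P4] Q2=[]
t=11-13: P2@Q0 runs 2, rem=6, I/O yield, promote→Q0. Q0=[P3,P2] Q1=[P1,P4] Q2=[]
t=13-16: P3@Q0 runs 3, rem=6, I/O yield, promote→Q0. Q0=[P2,P3] Q1=[P1,P4] Q2=[]
t=16-18: P2@Q0 runs 2, rem=4, I/O yield, promote→Q0. Q0=[P3,P2] Q1=[P1,P4] Q2=[]
t=18-21: P3@Q0 runs 3, rem=3, I/O yield, promote→Q0. Q0=[P2,P3] Q1=[P1,P4] Q2=[]
t=21-23: P2@Q0 runs 2, rem=2, I/O yield, promote→Q0. Q0=[P3,P2] Q1=[P1,P4] Q2=[]
t=23-26: P3@Q0 runs 3, rem=0, completes. Q0=[P2] Q1=[P1,P4] Q2=[]
t=26-28: P2@Q0 runs 2, rem=0, completes. Q0=[] Q1=[P1,P4] Q2=[]
t=28-32: P1@Q1 runs 4, rem=2, quantum used, demote→Q2. Q0=[] Q1=[P4] Q2=[P1]
t=32-34: P4@Q1 runs 2, rem=0, completes. Q0=[] Q1=[] Q2=[P1]
t=34-36: P1@Q2 runs 2, rem=0, completes. Q0=[] Q1=[] Q2=[]

Answer: P3,P2,P4,P1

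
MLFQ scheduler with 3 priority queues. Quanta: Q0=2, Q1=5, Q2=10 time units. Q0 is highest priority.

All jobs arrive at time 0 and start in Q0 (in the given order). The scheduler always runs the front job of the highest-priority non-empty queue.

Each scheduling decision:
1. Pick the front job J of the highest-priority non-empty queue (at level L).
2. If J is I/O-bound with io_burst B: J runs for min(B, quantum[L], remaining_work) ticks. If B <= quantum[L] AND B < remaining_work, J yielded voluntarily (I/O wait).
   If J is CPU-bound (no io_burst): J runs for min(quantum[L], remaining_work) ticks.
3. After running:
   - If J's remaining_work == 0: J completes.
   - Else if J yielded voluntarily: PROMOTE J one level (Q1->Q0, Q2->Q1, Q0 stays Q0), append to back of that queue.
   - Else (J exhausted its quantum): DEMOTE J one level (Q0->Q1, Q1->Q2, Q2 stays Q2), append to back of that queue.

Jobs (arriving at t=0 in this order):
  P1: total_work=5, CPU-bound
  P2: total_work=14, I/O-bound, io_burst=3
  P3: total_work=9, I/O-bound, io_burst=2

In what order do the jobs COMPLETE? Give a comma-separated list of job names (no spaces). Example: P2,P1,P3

t=0-2: P1@Q0 runs 2, rem=3, quantum used, demote→Q1. Q0=[P2,P3] Q1=[P1] Q2=[]
t=2-4: P2@Q0 runs 2, rem=12, quantum used, demote→Q1. Q0=[P3] Q1=[P1,P2] Q2=[]
t=4-6: P3@Q0 runs 2, rem=7, I/O yield, promote→Q0. Q0=[P3] Q1=[P1,P2] Q2=[]
t=6-8: P3@Q0 runs 2, rem=5, I/O yield, promote→Q0. Q0=[P3] Q1=[P1,P2] Q2=[]
t=8-10: P3@Q0 runs 2, rem=3, I/O yield, promote→Q0. Q0=[P3] Q1=[P1,P2] Q2=[]
t=10-12: P3@Q0 runs 2, rem=1, I/O yield, promote→Q0. Q0=[P3] Q1=[P1,P2] Q2=[]
t=12-13: P3@Q0 runs 1, rem=0, completes. Q0=[] Q1=[P1,P2] Q2=[]
t=13-16: P1@Q1 runs 3, rem=0, completes. Q0=[] Q1=[P2] Q2=[]
t=16-19: P2@Q1 runs 3, rem=9, I/O yield, promote→Q0. Q0=[P2] Q1=[] Q2=[]
t=19-21: P2@Q0 runs 2, rem=7, quantum used, demote→Q1. Q0=[] Q1=[P2] Q2=[]
t=21-24: P2@Q1 runs 3, rem=4, I/O yield, promote→Q0. Q0=[P2] Q1=[] Q2=[]
t=24-26: P2@Q0 runs 2, rem=2, quantum used, demote→Q1. Q0=[] Q1=[P2] Q2=[]
t=26-28: P2@Q1 runs 2, rem=0, completes. Q0=[] Q1=[] Q2=[]

Answer: P3,P1,P2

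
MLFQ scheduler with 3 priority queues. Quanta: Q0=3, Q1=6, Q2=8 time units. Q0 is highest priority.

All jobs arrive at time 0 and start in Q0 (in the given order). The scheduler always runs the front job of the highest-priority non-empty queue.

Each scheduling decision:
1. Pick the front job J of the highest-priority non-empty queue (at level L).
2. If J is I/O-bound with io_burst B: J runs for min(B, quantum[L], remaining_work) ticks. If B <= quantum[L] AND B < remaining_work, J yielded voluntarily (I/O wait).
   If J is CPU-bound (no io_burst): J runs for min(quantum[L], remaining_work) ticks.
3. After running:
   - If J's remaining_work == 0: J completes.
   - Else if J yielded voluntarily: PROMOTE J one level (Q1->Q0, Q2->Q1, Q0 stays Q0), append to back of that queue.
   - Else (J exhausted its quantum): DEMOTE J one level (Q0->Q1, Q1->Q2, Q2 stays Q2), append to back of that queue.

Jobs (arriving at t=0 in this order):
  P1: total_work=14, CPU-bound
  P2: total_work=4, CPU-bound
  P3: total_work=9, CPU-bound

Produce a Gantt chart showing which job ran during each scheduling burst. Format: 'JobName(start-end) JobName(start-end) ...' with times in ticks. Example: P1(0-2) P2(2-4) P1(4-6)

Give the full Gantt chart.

Answer: P1(0-3) P2(3-6) P3(6-9) P1(9-15) P2(15-16) P3(16-22) P1(22-27)

Derivation:
t=0-3: P1@Q0 runs 3, rem=11, quantum used, demote→Q1. Q0=[P2,P3] Q1=[P1] Q2=[]
t=3-6: P2@Q0 runs 3, rem=1, quantum used, demote→Q1. Q0=[P3] Q1=[P1,P2] Q2=[]
t=6-9: P3@Q0 runs 3, rem=6, quantum used, demote→Q1. Q0=[] Q1=[P1,P2,P3] Q2=[]
t=9-15: P1@Q1 runs 6, rem=5, quantum used, demote→Q2. Q0=[] Q1=[P2,P3] Q2=[P1]
t=15-16: P2@Q1 runs 1, rem=0, completes. Q0=[] Q1=[P3] Q2=[P1]
t=16-22: P3@Q1 runs 6, rem=0, completes. Q0=[] Q1=[] Q2=[P1]
t=22-27: P1@Q2 runs 5, rem=0, completes. Q0=[] Q1=[] Q2=[]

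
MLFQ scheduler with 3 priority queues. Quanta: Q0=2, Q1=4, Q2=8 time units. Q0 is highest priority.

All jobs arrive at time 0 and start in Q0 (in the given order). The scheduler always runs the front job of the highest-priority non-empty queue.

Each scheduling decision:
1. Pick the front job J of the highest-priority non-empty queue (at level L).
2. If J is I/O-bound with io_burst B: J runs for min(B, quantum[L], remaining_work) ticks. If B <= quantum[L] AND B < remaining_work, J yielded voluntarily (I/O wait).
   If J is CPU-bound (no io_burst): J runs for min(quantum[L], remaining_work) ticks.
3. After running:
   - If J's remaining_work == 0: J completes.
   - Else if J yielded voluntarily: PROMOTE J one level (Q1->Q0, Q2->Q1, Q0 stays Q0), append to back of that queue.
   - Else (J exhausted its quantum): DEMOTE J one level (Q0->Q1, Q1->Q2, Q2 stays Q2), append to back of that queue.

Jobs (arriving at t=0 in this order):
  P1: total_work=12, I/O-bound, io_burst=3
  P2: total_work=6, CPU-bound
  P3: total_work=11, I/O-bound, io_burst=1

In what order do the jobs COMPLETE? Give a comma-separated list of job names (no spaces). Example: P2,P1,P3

t=0-2: P1@Q0 runs 2, rem=10, quantum used, demote→Q1. Q0=[P2,P3] Q1=[P1] Q2=[]
t=2-4: P2@Q0 runs 2, rem=4, quantum used, demote→Q1. Q0=[P3] Q1=[P1,P2] Q2=[]
t=4-5: P3@Q0 runs 1, rem=10, I/O yield, promote→Q0. Q0=[P3] Q1=[P1,P2] Q2=[]
t=5-6: P3@Q0 runs 1, rem=9, I/O yield, promote→Q0. Q0=[P3] Q1=[P1,P2] Q2=[]
t=6-7: P3@Q0 runs 1, rem=8, I/O yield, promote→Q0. Q0=[P3] Q1=[P1,P2] Q2=[]
t=7-8: P3@Q0 runs 1, rem=7, I/O yield, promote→Q0. Q0=[P3] Q1=[P1,P2] Q2=[]
t=8-9: P3@Q0 runs 1, rem=6, I/O yield, promote→Q0. Q0=[P3] Q1=[P1,P2] Q2=[]
t=9-10: P3@Q0 runs 1, rem=5, I/O yield, promote→Q0. Q0=[P3] Q1=[P1,P2] Q2=[]
t=10-11: P3@Q0 runs 1, rem=4, I/O yield, promote→Q0. Q0=[P3] Q1=[P1,P2] Q2=[]
t=11-12: P3@Q0 runs 1, rem=3, I/O yield, promote→Q0. Q0=[P3] Q1=[P1,P2] Q2=[]
t=12-13: P3@Q0 runs 1, rem=2, I/O yield, promote→Q0. Q0=[P3] Q1=[P1,P2] Q2=[]
t=13-14: P3@Q0 runs 1, rem=1, I/O yield, promote→Q0. Q0=[P3] Q1=[P1,P2] Q2=[]
t=14-15: P3@Q0 runs 1, rem=0, completes. Q0=[] Q1=[P1,P2] Q2=[]
t=15-18: P1@Q1 runs 3, rem=7, I/O yield, promote→Q0. Q0=[P1] Q1=[P2] Q2=[]
t=18-20: P1@Q0 runs 2, rem=5, quantum used, demote→Q1. Q0=[] Q1=[P2,P1] Q2=[]
t=20-24: P2@Q1 runs 4, rem=0, completes. Q0=[] Q1=[P1] Q2=[]
t=24-27: P1@Q1 runs 3, rem=2, I/O yield, promote→Q0. Q0=[P1] Q1=[] Q2=[]
t=27-29: P1@Q0 runs 2, rem=0, completes. Q0=[] Q1=[] Q2=[]

Answer: P3,P2,P1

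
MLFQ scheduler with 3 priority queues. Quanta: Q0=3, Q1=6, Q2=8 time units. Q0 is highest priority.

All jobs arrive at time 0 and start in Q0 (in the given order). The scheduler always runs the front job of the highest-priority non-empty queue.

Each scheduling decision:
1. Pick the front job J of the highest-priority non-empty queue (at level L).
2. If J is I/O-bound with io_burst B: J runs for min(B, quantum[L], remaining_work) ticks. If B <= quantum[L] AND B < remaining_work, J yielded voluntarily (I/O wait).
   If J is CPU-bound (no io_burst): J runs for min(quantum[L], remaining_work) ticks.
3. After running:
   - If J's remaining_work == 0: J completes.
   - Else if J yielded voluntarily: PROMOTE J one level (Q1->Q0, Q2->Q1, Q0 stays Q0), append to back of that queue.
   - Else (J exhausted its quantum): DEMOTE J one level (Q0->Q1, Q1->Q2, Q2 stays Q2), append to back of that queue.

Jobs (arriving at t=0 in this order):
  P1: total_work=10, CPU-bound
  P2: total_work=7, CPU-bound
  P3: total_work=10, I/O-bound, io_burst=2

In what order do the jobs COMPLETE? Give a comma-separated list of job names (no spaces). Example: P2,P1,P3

t=0-3: P1@Q0 runs 3, rem=7, quantum used, demote→Q1. Q0=[P2,P3] Q1=[P1] Q2=[]
t=3-6: P2@Q0 runs 3, rem=4, quantum used, demote→Q1. Q0=[P3] Q1=[P1,P2] Q2=[]
t=6-8: P3@Q0 runs 2, rem=8, I/O yield, promote→Q0. Q0=[P3] Q1=[P1,P2] Q2=[]
t=8-10: P3@Q0 runs 2, rem=6, I/O yield, promote→Q0. Q0=[P3] Q1=[P1,P2] Q2=[]
t=10-12: P3@Q0 runs 2, rem=4, I/O yield, promote→Q0. Q0=[P3] Q1=[P1,P2] Q2=[]
t=12-14: P3@Q0 runs 2, rem=2, I/O yield, promote→Q0. Q0=[P3] Q1=[P1,P2] Q2=[]
t=14-16: P3@Q0 runs 2, rem=0, completes. Q0=[] Q1=[P1,P2] Q2=[]
t=16-22: P1@Q1 runs 6, rem=1, quantum used, demote→Q2. Q0=[] Q1=[P2] Q2=[P1]
t=22-26: P2@Q1 runs 4, rem=0, completes. Q0=[] Q1=[] Q2=[P1]
t=26-27: P1@Q2 runs 1, rem=0, completes. Q0=[] Q1=[] Q2=[]

Answer: P3,P2,P1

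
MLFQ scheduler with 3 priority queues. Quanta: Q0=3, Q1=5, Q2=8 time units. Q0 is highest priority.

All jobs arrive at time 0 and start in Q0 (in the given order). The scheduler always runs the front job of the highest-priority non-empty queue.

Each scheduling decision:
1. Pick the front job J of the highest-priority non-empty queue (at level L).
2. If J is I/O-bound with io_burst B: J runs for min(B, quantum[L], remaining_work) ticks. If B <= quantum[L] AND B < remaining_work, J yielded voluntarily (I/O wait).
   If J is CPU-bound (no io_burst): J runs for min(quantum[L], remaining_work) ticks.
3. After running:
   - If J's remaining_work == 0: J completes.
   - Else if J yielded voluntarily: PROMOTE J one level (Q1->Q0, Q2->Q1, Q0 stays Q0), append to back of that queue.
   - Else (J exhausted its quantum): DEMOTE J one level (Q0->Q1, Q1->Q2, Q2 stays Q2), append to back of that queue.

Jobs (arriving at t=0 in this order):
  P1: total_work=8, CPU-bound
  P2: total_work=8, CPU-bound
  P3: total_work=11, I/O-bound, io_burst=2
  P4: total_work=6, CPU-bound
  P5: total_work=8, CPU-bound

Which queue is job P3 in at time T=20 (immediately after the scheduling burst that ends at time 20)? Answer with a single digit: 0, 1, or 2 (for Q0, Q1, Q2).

t=0-3: P1@Q0 runs 3, rem=5, quantum used, demote→Q1. Q0=[P2,P3,P4,P5] Q1=[P1] Q2=[]
t=3-6: P2@Q0 runs 3, rem=5, quantum used, demote→Q1. Q0=[P3,P4,P5] Q1=[P1,P2] Q2=[]
t=6-8: P3@Q0 runs 2, rem=9, I/O yield, promote→Q0. Q0=[P4,P5,P3] Q1=[P1,P2] Q2=[]
t=8-11: P4@Q0 runs 3, rem=3, quantum used, demote→Q1. Q0=[P5,P3] Q1=[P1,P2,P4] Q2=[]
t=11-14: P5@Q0 runs 3, rem=5, quantum used, demote→Q1. Q0=[P3] Q1=[P1,P2,P4,P5] Q2=[]
t=14-16: P3@Q0 runs 2, rem=7, I/O yield, promote→Q0. Q0=[P3] Q1=[P1,P2,P4,P5] Q2=[]
t=16-18: P3@Q0 runs 2, rem=5, I/O yield, promote→Q0. Q0=[P3] Q1=[P1,P2,P4,P5] Q2=[]
t=18-20: P3@Q0 runs 2, rem=3, I/O yield, promote→Q0. Q0=[P3] Q1=[P1,P2,P4,P5] Q2=[]
t=20-22: P3@Q0 runs 2, rem=1, I/O yield, promote→Q0. Q0=[P3] Q1=[P1,P2,P4,P5] Q2=[]
t=22-23: P3@Q0 runs 1, rem=0, completes. Q0=[] Q1=[P1,P2,P4,P5] Q2=[]
t=23-28: P1@Q1 runs 5, rem=0, completes. Q0=[] Q1=[P2,P4,P5] Q2=[]
t=28-33: P2@Q1 runs 5, rem=0, completes. Q0=[] Q1=[P4,P5] Q2=[]
t=33-36: P4@Q1 runs 3, rem=0, completes. Q0=[] Q1=[P5] Q2=[]
t=36-41: P5@Q1 runs 5, rem=0, completes. Q0=[] Q1=[] Q2=[]

Answer: 0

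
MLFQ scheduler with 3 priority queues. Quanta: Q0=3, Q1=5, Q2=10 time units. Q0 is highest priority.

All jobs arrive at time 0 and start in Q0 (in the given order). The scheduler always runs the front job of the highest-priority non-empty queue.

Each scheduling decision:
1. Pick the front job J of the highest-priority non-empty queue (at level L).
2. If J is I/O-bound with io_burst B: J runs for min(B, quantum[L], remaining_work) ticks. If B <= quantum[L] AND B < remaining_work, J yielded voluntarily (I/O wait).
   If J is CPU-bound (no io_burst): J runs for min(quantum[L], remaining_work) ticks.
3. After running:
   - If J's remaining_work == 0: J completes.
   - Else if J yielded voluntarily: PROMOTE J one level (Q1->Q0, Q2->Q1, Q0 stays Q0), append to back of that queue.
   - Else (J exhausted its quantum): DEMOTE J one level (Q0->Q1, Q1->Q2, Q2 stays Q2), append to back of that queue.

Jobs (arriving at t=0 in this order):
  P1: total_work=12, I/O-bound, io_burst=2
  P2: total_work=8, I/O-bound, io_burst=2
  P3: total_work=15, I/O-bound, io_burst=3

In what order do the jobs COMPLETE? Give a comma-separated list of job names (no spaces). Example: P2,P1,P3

t=0-2: P1@Q0 runs 2, rem=10, I/O yield, promote→Q0. Q0=[P2,P3,P1] Q1=[] Q2=[]
t=2-4: P2@Q0 runs 2, rem=6, I/O yield, promote→Q0. Q0=[P3,P1,P2] Q1=[] Q2=[]
t=4-7: P3@Q0 runs 3, rem=12, I/O yield, promote→Q0. Q0=[P1,P2,P3] Q1=[] Q2=[]
t=7-9: P1@Q0 runs 2, rem=8, I/O yield, promote→Q0. Q0=[P2,P3,P1] Q1=[] Q2=[]
t=9-11: P2@Q0 runs 2, rem=4, I/O yield, promote→Q0. Q0=[P3,P1,P2] Q1=[] Q2=[]
t=11-14: P3@Q0 runs 3, rem=9, I/O yield, promote→Q0. Q0=[P1,P2,P3] Q1=[] Q2=[]
t=14-16: P1@Q0 runs 2, rem=6, I/O yield, promote→Q0. Q0=[P2,P3,P1] Q1=[] Q2=[]
t=16-18: P2@Q0 runs 2, rem=2, I/O yield, promote→Q0. Q0=[P3,P1,P2] Q1=[] Q2=[]
t=18-21: P3@Q0 runs 3, rem=6, I/O yield, promote→Q0. Q0=[P1,P2,P3] Q1=[] Q2=[]
t=21-23: P1@Q0 runs 2, rem=4, I/O yield, promote→Q0. Q0=[P2,P3,P1] Q1=[] Q2=[]
t=23-25: P2@Q0 runs 2, rem=0, completes. Q0=[P3,P1] Q1=[] Q2=[]
t=25-28: P3@Q0 runs 3, rem=3, I/O yield, promote→Q0. Q0=[P1,P3] Q1=[] Q2=[]
t=28-30: P1@Q0 runs 2, rem=2, I/O yield, promote→Q0. Q0=[P3,P1] Q1=[] Q2=[]
t=30-33: P3@Q0 runs 3, rem=0, completes. Q0=[P1] Q1=[] Q2=[]
t=33-35: P1@Q0 runs 2, rem=0, completes. Q0=[] Q1=[] Q2=[]

Answer: P2,P3,P1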